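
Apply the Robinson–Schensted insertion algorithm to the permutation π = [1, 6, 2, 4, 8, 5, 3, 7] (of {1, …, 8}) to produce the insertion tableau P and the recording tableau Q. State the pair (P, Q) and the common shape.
P = [1, 2, 3, 5, 7] / [4, 8] / [6];  Q = [1, 2, 4, 5, 8] / [3, 6] / [7];  common shape = (5, 2, 1)

Row-insert the values π_1, π_2, … into P one at a time, bumping the leftmost entry strictly greater than the inserted value down to the next row. The recording tableau Q records, in position (i, j), the step at which that cell was added to P.
  Insert 1 (step 1): P = [1];  Q = [1]
  Insert 6 (step 2): P = [1, 6];  Q = [1, 2]
  Insert 2 (step 3): P = [1, 2] / [6];  Q = [1, 2] / [3]
  Insert 4 (step 4): P = [1, 2, 4] / [6];  Q = [1, 2, 4] / [3]
  Insert 8 (step 5): P = [1, 2, 4, 8] / [6];  Q = [1, 2, 4, 5] / [3]
  Insert 5 (step 6): P = [1, 2, 4, 5] / [6, 8];  Q = [1, 2, 4, 5] / [3, 6]
  Insert 3 (step 7): P = [1, 2, 3, 5] / [4, 8] / [6];  Q = [1, 2, 4, 5] / [3, 6] / [7]
  Insert 7 (step 8): P = [1, 2, 3, 5, 7] / [4, 8] / [6];  Q = [1, 2, 4, 5, 8] / [3, 6] / [7]
Final shape: (5, 2, 1).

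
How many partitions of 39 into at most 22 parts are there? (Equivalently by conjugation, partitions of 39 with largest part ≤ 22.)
p(39, parts ≤ 22) = 30270

Use the recurrence p(n, m) = p(n, m−1) + p(n−m, m): either the largest part is < m (count p(n, m−1)) or the largest part is exactly m (remove one copy of m, count p(n−m, m)). With p(0, ·) = 1 this gives p(39, parts ≤ 22) = 30270. (By conjugating Young diagrams, this also counts partitions of 39 into at most 22 parts.)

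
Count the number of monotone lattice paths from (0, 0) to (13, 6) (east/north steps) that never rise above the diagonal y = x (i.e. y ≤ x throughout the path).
Number of paths = 15504

By the reflection principle (André's argument), the number of monotone paths to (13, 6) with n ≤ m that never go above y = x is C(19, 13) − C(19, 14) = 27132 − 11628 = 15504.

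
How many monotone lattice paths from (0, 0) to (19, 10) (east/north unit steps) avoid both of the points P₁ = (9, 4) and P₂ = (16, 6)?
Number of paths = 12593735

Inclusion–exclusion. Total paths: C(29, 19) = 20030010. Through P₁: C(13, 9)·C(16, 10) = 5725720. Through P₂: C(22, 16)·C(7, 3) = 2611455. Since P₁ is strictly southwest of P₂, a monotone path through both must visit P₁ then P₂; paths through both = C(13, 9)·C(9, 7)·C(7, 3) = 900900. Avoid both = 20030010 − 5725720 − 2611455 + 900900 = 12593735.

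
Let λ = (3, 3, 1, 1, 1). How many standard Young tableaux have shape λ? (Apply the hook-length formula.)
# SYT of shape (3, 3, 1, 1, 1) = 120

Hook-length formula: f^λ = n! / Π hook(c), product over all cells c of the Young diagram. For λ = (3, 3, 1, 1, 1), n = 9 boxes. Hook lengths by row (left-to-right, top-to-bottom): [7, 3, 2]; [6, 2, 1]; [3]; [2]; [1]. Product of hooks = 3024. So f^λ = 9! / 3024 = 362880 / 3024 = 120.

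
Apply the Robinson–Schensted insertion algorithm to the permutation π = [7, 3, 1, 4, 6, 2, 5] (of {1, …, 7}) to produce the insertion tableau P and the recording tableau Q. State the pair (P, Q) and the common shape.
P = [1, 2, 5] / [3, 4, 6] / [7];  Q = [1, 4, 5] / [2, 6, 7] / [3];  common shape = (3, 3, 1)

Row-insert the values π_1, π_2, … into P one at a time, bumping the leftmost entry strictly greater than the inserted value down to the next row. The recording tableau Q records, in position (i, j), the step at which that cell was added to P.
  Insert 7 (step 1): P = [7];  Q = [1]
  Insert 3 (step 2): P = [3] / [7];  Q = [1] / [2]
  Insert 1 (step 3): P = [1] / [3] / [7];  Q = [1] / [2] / [3]
  Insert 4 (step 4): P = [1, 4] / [3] / [7];  Q = [1, 4] / [2] / [3]
  Insert 6 (step 5): P = [1, 4, 6] / [3] / [7];  Q = [1, 4, 5] / [2] / [3]
  Insert 2 (step 6): P = [1, 2, 6] / [3, 4] / [7];  Q = [1, 4, 5] / [2, 6] / [3]
  Insert 5 (step 7): P = [1, 2, 5] / [3, 4, 6] / [7];  Q = [1, 4, 5] / [2, 6, 7] / [3]
Final shape: (3, 3, 1).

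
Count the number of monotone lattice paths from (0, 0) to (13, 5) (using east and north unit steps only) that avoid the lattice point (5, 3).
Number of paths = 6048

Total paths from (0, 0) to (13, 5): C(18, 13) = 8568. Paths through (5, 3): (paths (0, 0) → (5, 3)) × (paths (5, 3) → (13, 5)) = C(8, 5) · C(10, 8) = 56 · 45 = 2520. Avoidance count = 8568 − 2520 = 6048.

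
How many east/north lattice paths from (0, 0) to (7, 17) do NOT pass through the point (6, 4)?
Number of paths = 343164

Total paths from (0, 0) to (7, 17): C(24, 7) = 346104. Paths through (6, 4): (paths (0, 0) → (6, 4)) × (paths (6, 4) → (7, 17)) = C(10, 6) · C(14, 1) = 210 · 14 = 2940. Avoidance count = 346104 − 2940 = 343164.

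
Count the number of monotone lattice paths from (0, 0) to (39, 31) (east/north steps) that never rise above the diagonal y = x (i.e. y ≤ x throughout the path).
Number of paths = 16068698726557792392

By the reflection principle (André's argument), the number of monotone paths to (39, 31) with n ≤ m that never go above y = x is C(70, 39) − C(70, 40) = 71416438784701299520 − 55347740058143507128 = 16068698726557792392.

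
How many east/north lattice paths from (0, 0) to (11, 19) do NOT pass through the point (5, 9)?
Number of paths = 38595284

Total paths from (0, 0) to (11, 19): C(30, 11) = 54627300. Paths through (5, 9): (paths (0, 0) → (5, 9)) × (paths (5, 9) → (11, 19)) = C(14, 5) · C(16, 6) = 2002 · 8008 = 16032016. Avoidance count = 54627300 − 16032016 = 38595284.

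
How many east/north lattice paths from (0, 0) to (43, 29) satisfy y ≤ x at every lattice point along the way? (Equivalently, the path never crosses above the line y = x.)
Number of paths = 39079497643281118800

By the reflection principle (André's argument), the number of monotone paths to (43, 29) with n ≤ m that never go above y = x is C(72, 43) − C(72, 44) = 114633193086957948480 − 75553695443676829680 = 39079497643281118800.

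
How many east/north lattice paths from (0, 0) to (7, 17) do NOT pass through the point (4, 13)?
Number of paths = 262804

Total paths from (0, 0) to (7, 17): C(24, 7) = 346104. Paths through (4, 13): (paths (0, 0) → (4, 13)) × (paths (4, 13) → (7, 17)) = C(17, 4) · C(7, 3) = 2380 · 35 = 83300. Avoidance count = 346104 − 83300 = 262804.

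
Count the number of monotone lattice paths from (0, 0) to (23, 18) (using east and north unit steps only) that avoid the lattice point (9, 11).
Number of paths = 182582251800

Total paths from (0, 0) to (23, 18): C(41, 23) = 202112640600. Paths through (9, 11): (paths (0, 0) → (9, 11)) × (paths (9, 11) → (23, 18)) = C(20, 9) · C(21, 14) = 167960 · 116280 = 19530388800. Avoidance count = 202112640600 − 19530388800 = 182582251800.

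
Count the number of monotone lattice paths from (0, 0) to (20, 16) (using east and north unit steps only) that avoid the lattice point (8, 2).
Number of paths = 6873275610

Total paths from (0, 0) to (20, 16): C(36, 20) = 7307872110. Paths through (8, 2): (paths (0, 0) → (8, 2)) × (paths (8, 2) → (20, 16)) = C(10, 8) · C(26, 12) = 45 · 9657700 = 434596500. Avoidance count = 7307872110 − 434596500 = 6873275610.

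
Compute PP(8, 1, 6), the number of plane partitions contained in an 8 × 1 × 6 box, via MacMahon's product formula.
PP(8, 1, 6) = 3003

Evaluate the triple product over i = 1..8, j = 1..1, k = 1..6. The factors are (2/1) · (3/2) · (4/3) · (5/4) · (6/5) · (7/6) · (3/2) · (4/3) · … (48 factors total). The numerators and denominators telescope so the product is an integer; carrying out the multiplication exactly gives PP(8, 1, 6) = 3003.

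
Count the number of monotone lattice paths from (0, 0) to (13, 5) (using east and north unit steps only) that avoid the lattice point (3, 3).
Number of paths = 7248

Total paths from (0, 0) to (13, 5): C(18, 13) = 8568. Paths through (3, 3): (paths (0, 0) → (3, 3)) × (paths (3, 3) → (13, 5)) = C(6, 3) · C(12, 10) = 20 · 66 = 1320. Avoidance count = 8568 − 1320 = 7248.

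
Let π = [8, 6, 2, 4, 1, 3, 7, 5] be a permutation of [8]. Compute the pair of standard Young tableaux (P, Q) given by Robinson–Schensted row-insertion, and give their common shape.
P = [1, 3, 5] / [2, 4, 7] / [6] / [8];  Q = [1, 4, 7] / [2, 6, 8] / [3] / [5];  common shape = (3, 3, 1, 1)

Row-insert the values π_1, π_2, … into P one at a time, bumping the leftmost entry strictly greater than the inserted value down to the next row. The recording tableau Q records, in position (i, j), the step at which that cell was added to P.
  Insert 8 (step 1): P = [8];  Q = [1]
  Insert 6 (step 2): P = [6] / [8];  Q = [1] / [2]
  Insert 2 (step 3): P = [2] / [6] / [8];  Q = [1] / [2] / [3]
  Insert 4 (step 4): P = [2, 4] / [6] / [8];  Q = [1, 4] / [2] / [3]
  Insert 1 (step 5): P = [1, 4] / [2] / [6] / [8];  Q = [1, 4] / [2] / [3] / [5]
  Insert 3 (step 6): P = [1, 3] / [2, 4] / [6] / [8];  Q = [1, 4] / [2, 6] / [3] / [5]
  Insert 7 (step 7): P = [1, 3, 7] / [2, 4] / [6] / [8];  Q = [1, 4, 7] / [2, 6] / [3] / [5]
  Insert 5 (step 8): P = [1, 3, 5] / [2, 4, 7] / [6] / [8];  Q = [1, 4, 7] / [2, 6, 8] / [3] / [5]
Final shape: (3, 3, 1, 1).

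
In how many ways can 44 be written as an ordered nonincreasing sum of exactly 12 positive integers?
p(44, 12 parts) = 6290

Partitions of n into exactly k parts are in bijection with partitions of n − k into at most k parts (subtract 1 from each part). So p(44, exactly 12) = p(32, parts ≤ 12). Computing via the recurrence p(m, j) = p(m, j−1) + p(m−j, j) gives 6290.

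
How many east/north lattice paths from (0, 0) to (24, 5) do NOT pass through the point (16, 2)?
Number of paths = 93510

Total paths from (0, 0) to (24, 5): C(29, 24) = 118755. Paths through (16, 2): (paths (0, 0) → (16, 2)) × (paths (16, 2) → (24, 5)) = C(18, 16) · C(11, 8) = 153 · 165 = 25245. Avoidance count = 118755 − 25245 = 93510.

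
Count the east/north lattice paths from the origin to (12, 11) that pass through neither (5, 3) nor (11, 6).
Number of paths = 945686

Inclusion–exclusion. Total paths: C(23, 12) = 1352078. Through P₁: C(8, 5)·C(15, 7) = 360360. Through P₂: C(17, 11)·C(6, 1) = 74256. Since P₁ is strictly southwest of P₂, a monotone path through both must visit P₁ then P₂; paths through both = C(8, 5)·C(9, 6)·C(6, 1) = 28224. Avoid both = 1352078 − 360360 − 74256 + 28224 = 945686.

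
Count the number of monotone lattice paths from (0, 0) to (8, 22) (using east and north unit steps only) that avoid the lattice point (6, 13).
Number of paths = 4360665

Total paths from (0, 0) to (8, 22): C(30, 8) = 5852925. Paths through (6, 13): (paths (0, 0) → (6, 13)) × (paths (6, 13) → (8, 22)) = C(19, 6) · C(11, 2) = 27132 · 55 = 1492260. Avoidance count = 5852925 − 1492260 = 4360665.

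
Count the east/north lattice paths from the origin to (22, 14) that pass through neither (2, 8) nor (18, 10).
Number of paths = 2867801100

Inclusion–exclusion. Total paths: C(36, 22) = 3796297200. Through P₁: C(10, 2)·C(26, 20) = 10360350. Through P₂: C(28, 18)·C(8, 4) = 918617700. Since P₁ is strictly southwest of P₂, a monotone path through both must visit P₁ then P₂; paths through both = C(10, 2)·C(18, 16)·C(8, 4) = 481950. Avoid both = 3796297200 − 10360350 − 918617700 + 481950 = 2867801100.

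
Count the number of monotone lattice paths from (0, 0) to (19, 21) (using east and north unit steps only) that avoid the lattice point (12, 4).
Number of paths = 130652499120

Total paths from (0, 0) to (19, 21): C(40, 19) = 131282408400. Paths through (12, 4): (paths (0, 0) → (12, 4)) × (paths (12, 4) → (19, 21)) = C(16, 12) · C(24, 7) = 1820 · 346104 = 629909280. Avoidance count = 131282408400 − 629909280 = 130652499120.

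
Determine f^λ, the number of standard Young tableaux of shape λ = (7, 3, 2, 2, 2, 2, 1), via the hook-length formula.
# SYT of shape (7, 3, 2, 2, 2, 2, 1) = 14244300

Hook-length formula: f^λ = n! / Π hook(c), product over all cells c of the Young diagram. For λ = (7, 3, 2, 2, 2, 2, 1), n = 19 boxes. Hook lengths by row (left-to-right, top-to-bottom): [13, 11, 6, 4, 3, 2, 1]; [8, 6, 1]; [6, 4]; [5, 3]; [4, 2]; [3, 1]; [1]. Product of hooks = 8539914240. So f^λ = 19! / 8539914240 = 121645100408832000 / 8539914240 = 14244300.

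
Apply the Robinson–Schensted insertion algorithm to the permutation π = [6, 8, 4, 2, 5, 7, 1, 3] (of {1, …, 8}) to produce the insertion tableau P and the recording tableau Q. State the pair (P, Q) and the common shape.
P = [1, 3, 7] / [2, 5] / [4, 8] / [6];  Q = [1, 2, 6] / [3, 5] / [4, 8] / [7];  common shape = (3, 2, 2, 1)

Row-insert the values π_1, π_2, … into P one at a time, bumping the leftmost entry strictly greater than the inserted value down to the next row. The recording tableau Q records, in position (i, j), the step at which that cell was added to P.
  Insert 6 (step 1): P = [6];  Q = [1]
  Insert 8 (step 2): P = [6, 8];  Q = [1, 2]
  Insert 4 (step 3): P = [4, 8] / [6];  Q = [1, 2] / [3]
  Insert 2 (step 4): P = [2, 8] / [4] / [6];  Q = [1, 2] / [3] / [4]
  Insert 5 (step 5): P = [2, 5] / [4, 8] / [6];  Q = [1, 2] / [3, 5] / [4]
  Insert 7 (step 6): P = [2, 5, 7] / [4, 8] / [6];  Q = [1, 2, 6] / [3, 5] / [4]
  Insert 1 (step 7): P = [1, 5, 7] / [2, 8] / [4] / [6];  Q = [1, 2, 6] / [3, 5] / [4] / [7]
  Insert 3 (step 8): P = [1, 3, 7] / [2, 5] / [4, 8] / [6];  Q = [1, 2, 6] / [3, 5] / [4, 8] / [7]
Final shape: (3, 2, 2, 1).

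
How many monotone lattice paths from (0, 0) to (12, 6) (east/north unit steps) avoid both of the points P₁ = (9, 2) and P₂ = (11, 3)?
Number of paths = 15843

Inclusion–exclusion. Total paths: C(18, 12) = 18564. Through P₁: C(11, 9)·C(7, 3) = 1925. Through P₂: C(14, 11)·C(4, 1) = 1456. Since P₁ is strictly southwest of P₂, a monotone path through both must visit P₁ then P₂; paths through both = C(11, 9)·C(3, 2)·C(4, 1) = 660. Avoid both = 18564 − 1925 − 1456 + 660 = 15843.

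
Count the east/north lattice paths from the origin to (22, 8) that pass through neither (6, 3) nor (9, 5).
Number of paths = 3492889

Inclusion–exclusion. Total paths: C(30, 22) = 5852925. Through P₁: C(9, 6)·C(21, 16) = 1709316. Through P₂: C(14, 9)·C(16, 13) = 1121120. Since P₁ is strictly southwest of P₂, a monotone path through both must visit P₁ then P₂; paths through both = C(9, 6)·C(5, 3)·C(16, 13) = 470400. Avoid both = 5852925 − 1709316 − 1121120 + 470400 = 3492889.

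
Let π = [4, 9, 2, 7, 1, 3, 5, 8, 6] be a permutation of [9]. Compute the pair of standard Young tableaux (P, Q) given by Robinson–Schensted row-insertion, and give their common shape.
P = [1, 3, 5, 6] / [2, 7, 8] / [4, 9];  Q = [1, 2, 7, 8] / [3, 4, 9] / [5, 6];  common shape = (4, 3, 2)

Row-insert the values π_1, π_2, … into P one at a time, bumping the leftmost entry strictly greater than the inserted value down to the next row. The recording tableau Q records, in position (i, j), the step at which that cell was added to P.
  Insert 4 (step 1): P = [4];  Q = [1]
  Insert 9 (step 2): P = [4, 9];  Q = [1, 2]
  Insert 2 (step 3): P = [2, 9] / [4];  Q = [1, 2] / [3]
  Insert 7 (step 4): P = [2, 7] / [4, 9];  Q = [1, 2] / [3, 4]
  Insert 1 (step 5): P = [1, 7] / [2, 9] / [4];  Q = [1, 2] / [3, 4] / [5]
  Insert 3 (step 6): P = [1, 3] / [2, 7] / [4, 9];  Q = [1, 2] / [3, 4] / [5, 6]
  Insert 5 (step 7): P = [1, 3, 5] / [2, 7] / [4, 9];  Q = [1, 2, 7] / [3, 4] / [5, 6]
  Insert 8 (step 8): P = [1, 3, 5, 8] / [2, 7] / [4, 9];  Q = [1, 2, 7, 8] / [3, 4] / [5, 6]
  Insert 6 (step 9): P = [1, 3, 5, 6] / [2, 7, 8] / [4, 9];  Q = [1, 2, 7, 8] / [3, 4, 9] / [5, 6]
Final shape: (4, 3, 2).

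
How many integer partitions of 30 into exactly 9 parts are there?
p(30, 9 parts) = 598

Partitions of n into exactly k parts are in bijection with partitions of n − k into at most k parts (subtract 1 from each part). So p(30, exactly 9) = p(21, parts ≤ 9). Computing via the recurrence p(m, j) = p(m, j−1) + p(m−j, j) gives 598.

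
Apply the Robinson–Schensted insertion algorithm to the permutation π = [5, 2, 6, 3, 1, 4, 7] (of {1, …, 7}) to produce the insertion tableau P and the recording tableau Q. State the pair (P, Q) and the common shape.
P = [1, 3, 4, 7] / [2, 6] / [5];  Q = [1, 3, 6, 7] / [2, 4] / [5];  common shape = (4, 2, 1)

Row-insert the values π_1, π_2, … into P one at a time, bumping the leftmost entry strictly greater than the inserted value down to the next row. The recording tableau Q records, in position (i, j), the step at which that cell was added to P.
  Insert 5 (step 1): P = [5];  Q = [1]
  Insert 2 (step 2): P = [2] / [5];  Q = [1] / [2]
  Insert 6 (step 3): P = [2, 6] / [5];  Q = [1, 3] / [2]
  Insert 3 (step 4): P = [2, 3] / [5, 6];  Q = [1, 3] / [2, 4]
  Insert 1 (step 5): P = [1, 3] / [2, 6] / [5];  Q = [1, 3] / [2, 4] / [5]
  Insert 4 (step 6): P = [1, 3, 4] / [2, 6] / [5];  Q = [1, 3, 6] / [2, 4] / [5]
  Insert 7 (step 7): P = [1, 3, 4, 7] / [2, 6] / [5];  Q = [1, 3, 6, 7] / [2, 4] / [5]
Final shape: (4, 2, 1).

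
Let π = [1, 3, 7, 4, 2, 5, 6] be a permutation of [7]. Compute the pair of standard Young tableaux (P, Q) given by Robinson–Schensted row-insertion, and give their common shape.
P = [1, 2, 4, 5, 6] / [3] / [7];  Q = [1, 2, 3, 6, 7] / [4] / [5];  common shape = (5, 1, 1)

Row-insert the values π_1, π_2, … into P one at a time, bumping the leftmost entry strictly greater than the inserted value down to the next row. The recording tableau Q records, in position (i, j), the step at which that cell was added to P.
  Insert 1 (step 1): P = [1];  Q = [1]
  Insert 3 (step 2): P = [1, 3];  Q = [1, 2]
  Insert 7 (step 3): P = [1, 3, 7];  Q = [1, 2, 3]
  Insert 4 (step 4): P = [1, 3, 4] / [7];  Q = [1, 2, 3] / [4]
  Insert 2 (step 5): P = [1, 2, 4] / [3] / [7];  Q = [1, 2, 3] / [4] / [5]
  Insert 5 (step 6): P = [1, 2, 4, 5] / [3] / [7];  Q = [1, 2, 3, 6] / [4] / [5]
  Insert 6 (step 7): P = [1, 2, 4, 5, 6] / [3] / [7];  Q = [1, 2, 3, 6, 7] / [4] / [5]
Final shape: (5, 1, 1).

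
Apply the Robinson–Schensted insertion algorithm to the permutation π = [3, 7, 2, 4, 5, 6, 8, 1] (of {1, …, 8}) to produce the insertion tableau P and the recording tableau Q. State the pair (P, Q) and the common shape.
P = [1, 4, 5, 6, 8] / [2, 7] / [3];  Q = [1, 2, 5, 6, 7] / [3, 4] / [8];  common shape = (5, 2, 1)

Row-insert the values π_1, π_2, … into P one at a time, bumping the leftmost entry strictly greater than the inserted value down to the next row. The recording tableau Q records, in position (i, j), the step at which that cell was added to P.
  Insert 3 (step 1): P = [3];  Q = [1]
  Insert 7 (step 2): P = [3, 7];  Q = [1, 2]
  Insert 2 (step 3): P = [2, 7] / [3];  Q = [1, 2] / [3]
  Insert 4 (step 4): P = [2, 4] / [3, 7];  Q = [1, 2] / [3, 4]
  Insert 5 (step 5): P = [2, 4, 5] / [3, 7];  Q = [1, 2, 5] / [3, 4]
  Insert 6 (step 6): P = [2, 4, 5, 6] / [3, 7];  Q = [1, 2, 5, 6] / [3, 4]
  Insert 8 (step 7): P = [2, 4, 5, 6, 8] / [3, 7];  Q = [1, 2, 5, 6, 7] / [3, 4]
  Insert 1 (step 8): P = [1, 4, 5, 6, 8] / [2, 7] / [3];  Q = [1, 2, 5, 6, 7] / [3, 4] / [8]
Final shape: (5, 2, 1).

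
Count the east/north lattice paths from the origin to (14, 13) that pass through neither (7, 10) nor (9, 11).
Number of paths = 15422604

Inclusion–exclusion. Total paths: C(27, 14) = 20058300. Through P₁: C(17, 7)·C(10, 7) = 2333760. Through P₂: C(20, 9)·C(7, 5) = 3527160. Since P₁ is strictly southwest of P₂, a monotone path through both must visit P₁ then P₂; paths through both = C(17, 7)·C(3, 2)·C(7, 5) = 1225224. Avoid both = 20058300 − 2333760 − 3527160 + 1225224 = 15422604.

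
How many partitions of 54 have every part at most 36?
p(54, parts ≤ 36) = 384943

Use the recurrence p(n, m) = p(n, m−1) + p(n−m, m): either the largest part is < m (count p(n, m−1)) or the largest part is exactly m (remove one copy of m, count p(n−m, m)). With p(0, ·) = 1 this gives p(54, parts ≤ 36) = 384943. (By conjugating Young diagrams, this also counts partitions of 54 into at most 36 parts.)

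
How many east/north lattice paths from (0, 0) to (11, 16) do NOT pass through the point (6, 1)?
Number of paths = 12929367

Total paths from (0, 0) to (11, 16): C(27, 11) = 13037895. Paths through (6, 1): (paths (0, 0) → (6, 1)) × (paths (6, 1) → (11, 16)) = C(7, 6) · C(20, 5) = 7 · 15504 = 108528. Avoidance count = 13037895 − 108528 = 12929367.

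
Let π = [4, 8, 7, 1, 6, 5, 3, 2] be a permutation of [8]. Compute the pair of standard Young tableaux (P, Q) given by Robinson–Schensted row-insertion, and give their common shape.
P = [1, 2] / [3, 5] / [4] / [6] / [7] / [8];  Q = [1, 2] / [3, 5] / [4] / [6] / [7] / [8];  common shape = (2, 2, 1, 1, 1, 1)

Row-insert the values π_1, π_2, … into P one at a time, bumping the leftmost entry strictly greater than the inserted value down to the next row. The recording tableau Q records, in position (i, j), the step at which that cell was added to P.
  Insert 4 (step 1): P = [4];  Q = [1]
  Insert 8 (step 2): P = [4, 8];  Q = [1, 2]
  Insert 7 (step 3): P = [4, 7] / [8];  Q = [1, 2] / [3]
  Insert 1 (step 4): P = [1, 7] / [4] / [8];  Q = [1, 2] / [3] / [4]
  Insert 6 (step 5): P = [1, 6] / [4, 7] / [8];  Q = [1, 2] / [3, 5] / [4]
  Insert 5 (step 6): P = [1, 5] / [4, 6] / [7] / [8];  Q = [1, 2] / [3, 5] / [4] / [6]
  Insert 3 (step 7): P = [1, 3] / [4, 5] / [6] / [7] / [8];  Q = [1, 2] / [3, 5] / [4] / [6] / [7]
  Insert 2 (step 8): P = [1, 2] / [3, 5] / [4] / [6] / [7] / [8];  Q = [1, 2] / [3, 5] / [4] / [6] / [7] / [8]
Final shape: (2, 2, 1, 1, 1, 1).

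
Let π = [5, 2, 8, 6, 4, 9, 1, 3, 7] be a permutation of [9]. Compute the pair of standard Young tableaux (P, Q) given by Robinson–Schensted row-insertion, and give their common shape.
P = [1, 3, 7] / [2, 4, 9] / [5, 6] / [8];  Q = [1, 3, 6] / [2, 4, 9] / [5, 8] / [7];  common shape = (3, 3, 2, 1)

Row-insert the values π_1, π_2, … into P one at a time, bumping the leftmost entry strictly greater than the inserted value down to the next row. The recording tableau Q records, in position (i, j), the step at which that cell was added to P.
  Insert 5 (step 1): P = [5];  Q = [1]
  Insert 2 (step 2): P = [2] / [5];  Q = [1] / [2]
  Insert 8 (step 3): P = [2, 8] / [5];  Q = [1, 3] / [2]
  Insert 6 (step 4): P = [2, 6] / [5, 8];  Q = [1, 3] / [2, 4]
  Insert 4 (step 5): P = [2, 4] / [5, 6] / [8];  Q = [1, 3] / [2, 4] / [5]
  Insert 9 (step 6): P = [2, 4, 9] / [5, 6] / [8];  Q = [1, 3, 6] / [2, 4] / [5]
  Insert 1 (step 7): P = [1, 4, 9] / [2, 6] / [5] / [8];  Q = [1, 3, 6] / [2, 4] / [5] / [7]
  Insert 3 (step 8): P = [1, 3, 9] / [2, 4] / [5, 6] / [8];  Q = [1, 3, 6] / [2, 4] / [5, 8] / [7]
  Insert 7 (step 9): P = [1, 3, 7] / [2, 4, 9] / [5, 6] / [8];  Q = [1, 3, 6] / [2, 4, 9] / [5, 8] / [7]
Final shape: (3, 3, 2, 1).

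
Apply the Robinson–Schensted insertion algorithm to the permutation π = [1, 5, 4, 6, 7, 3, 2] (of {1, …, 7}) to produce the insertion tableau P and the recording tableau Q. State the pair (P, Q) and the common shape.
P = [1, 2, 6, 7] / [3] / [4] / [5];  Q = [1, 2, 4, 5] / [3] / [6] / [7];  common shape = (4, 1, 1, 1)

Row-insert the values π_1, π_2, … into P one at a time, bumping the leftmost entry strictly greater than the inserted value down to the next row. The recording tableau Q records, in position (i, j), the step at which that cell was added to P.
  Insert 1 (step 1): P = [1];  Q = [1]
  Insert 5 (step 2): P = [1, 5];  Q = [1, 2]
  Insert 4 (step 3): P = [1, 4] / [5];  Q = [1, 2] / [3]
  Insert 6 (step 4): P = [1, 4, 6] / [5];  Q = [1, 2, 4] / [3]
  Insert 7 (step 5): P = [1, 4, 6, 7] / [5];  Q = [1, 2, 4, 5] / [3]
  Insert 3 (step 6): P = [1, 3, 6, 7] / [4] / [5];  Q = [1, 2, 4, 5] / [3] / [6]
  Insert 2 (step 7): P = [1, 2, 6, 7] / [3] / [4] / [5];  Q = [1, 2, 4, 5] / [3] / [6] / [7]
Final shape: (4, 1, 1, 1).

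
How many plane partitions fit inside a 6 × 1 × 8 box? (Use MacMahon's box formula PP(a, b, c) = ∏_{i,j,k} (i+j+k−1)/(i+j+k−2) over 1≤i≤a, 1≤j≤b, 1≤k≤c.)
PP(6, 1, 8) = 3003

Evaluate the triple product over i = 1..6, j = 1..1, k = 1..8. The factors are (2/1) · (3/2) · (4/3) · (5/4) · (6/5) · (7/6) · (8/7) · (9/8) · … (48 factors total). The numerators and denominators telescope so the product is an integer; carrying out the multiplication exactly gives PP(6, 1, 8) = 3003.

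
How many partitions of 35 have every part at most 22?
p(35, parts ≤ 22) = 14611

Use the recurrence p(n, m) = p(n, m−1) + p(n−m, m): either the largest part is < m (count p(n, m−1)) or the largest part is exactly m (remove one copy of m, count p(n−m, m)). With p(0, ·) = 1 this gives p(35, parts ≤ 22) = 14611. (By conjugating Young diagrams, this also counts partitions of 35 into at most 22 parts.)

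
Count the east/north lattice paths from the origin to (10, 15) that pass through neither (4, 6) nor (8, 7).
Number of paths = 1975385

Inclusion–exclusion. Total paths: C(25, 10) = 3268760. Through P₁: C(10, 4)·C(15, 6) = 1051050. Through P₂: C(15, 8)·C(10, 2) = 289575. Since P₁ is strictly southwest of P₂, a monotone path through both must visit P₁ then P₂; paths through both = C(10, 4)·C(5, 4)·C(10, 2) = 47250. Avoid both = 3268760 − 1051050 − 289575 + 47250 = 1975385.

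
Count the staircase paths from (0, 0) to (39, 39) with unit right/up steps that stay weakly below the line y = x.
C_39 = 680425371729975800390

These NE paths below the diagonal are counted by the Catalan number C_n = (1/(n + 1)) · C(2n, n). For n = 39: C_39 = (1/40) · C(78, 39) = 27217014869199032015600/40 = 680425371729975800390.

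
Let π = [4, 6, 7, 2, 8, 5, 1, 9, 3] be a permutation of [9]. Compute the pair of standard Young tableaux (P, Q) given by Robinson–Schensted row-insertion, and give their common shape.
P = [1, 3, 7, 8, 9] / [2, 5] / [4, 6];  Q = [1, 2, 3, 5, 8] / [4, 6] / [7, 9];  common shape = (5, 2, 2)

Row-insert the values π_1, π_2, … into P one at a time, bumping the leftmost entry strictly greater than the inserted value down to the next row. The recording tableau Q records, in position (i, j), the step at which that cell was added to P.
  Insert 4 (step 1): P = [4];  Q = [1]
  Insert 6 (step 2): P = [4, 6];  Q = [1, 2]
  Insert 7 (step 3): P = [4, 6, 7];  Q = [1, 2, 3]
  Insert 2 (step 4): P = [2, 6, 7] / [4];  Q = [1, 2, 3] / [4]
  Insert 8 (step 5): P = [2, 6, 7, 8] / [4];  Q = [1, 2, 3, 5] / [4]
  Insert 5 (step 6): P = [2, 5, 7, 8] / [4, 6];  Q = [1, 2, 3, 5] / [4, 6]
  Insert 1 (step 7): P = [1, 5, 7, 8] / [2, 6] / [4];  Q = [1, 2, 3, 5] / [4, 6] / [7]
  Insert 9 (step 8): P = [1, 5, 7, 8, 9] / [2, 6] / [4];  Q = [1, 2, 3, 5, 8] / [4, 6] / [7]
  Insert 3 (step 9): P = [1, 3, 7, 8, 9] / [2, 5] / [4, 6];  Q = [1, 2, 3, 5, 8] / [4, 6] / [7, 9]
Final shape: (5, 2, 2).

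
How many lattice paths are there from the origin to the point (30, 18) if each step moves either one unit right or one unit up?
Number of paths = 7309837001104

A monotone lattice path from (0, 0) to (30, 18) consists of 30 east steps and 18 north steps in some order, so it is determined by which 30 of the 48 steps are east. The count is C(48, 30) = 7309837001104.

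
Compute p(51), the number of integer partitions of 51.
p(51) = 239943

Compute p(n) via the recurrence p(n, m) = p(n, m−1) + p(n−m, m), where p(n, m) counts partitions of n with all parts ≤ m and p(n) = p(n, n). The base cases are p(0, m) = 1 and p(n, 0) = 0 for n > 0. Filling the table yields p(51) = 239943. (Euler's pentagonal recurrence is an alternative.)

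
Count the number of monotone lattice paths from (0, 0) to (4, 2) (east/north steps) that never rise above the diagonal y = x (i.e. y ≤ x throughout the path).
Number of paths = 9

By the reflection principle (André's argument), the number of monotone paths to (4, 2) with n ≤ m that never go above y = x is C(6, 4) − C(6, 5) = 15 − 6 = 9.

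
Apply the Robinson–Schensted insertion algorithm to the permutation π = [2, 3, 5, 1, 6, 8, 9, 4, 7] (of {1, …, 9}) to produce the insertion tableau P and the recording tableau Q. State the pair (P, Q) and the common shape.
P = [1, 3, 4, 6, 7, 9] / [2, 5, 8];  Q = [1, 2, 3, 5, 6, 7] / [4, 8, 9];  common shape = (6, 3)

Row-insert the values π_1, π_2, … into P one at a time, bumping the leftmost entry strictly greater than the inserted value down to the next row. The recording tableau Q records, in position (i, j), the step at which that cell was added to P.
  Insert 2 (step 1): P = [2];  Q = [1]
  Insert 3 (step 2): P = [2, 3];  Q = [1, 2]
  Insert 5 (step 3): P = [2, 3, 5];  Q = [1, 2, 3]
  Insert 1 (step 4): P = [1, 3, 5] / [2];  Q = [1, 2, 3] / [4]
  Insert 6 (step 5): P = [1, 3, 5, 6] / [2];  Q = [1, 2, 3, 5] / [4]
  Insert 8 (step 6): P = [1, 3, 5, 6, 8] / [2];  Q = [1, 2, 3, 5, 6] / [4]
  Insert 9 (step 7): P = [1, 3, 5, 6, 8, 9] / [2];  Q = [1, 2, 3, 5, 6, 7] / [4]
  Insert 4 (step 8): P = [1, 3, 4, 6, 8, 9] / [2, 5];  Q = [1, 2, 3, 5, 6, 7] / [4, 8]
  Insert 7 (step 9): P = [1, 3, 4, 6, 7, 9] / [2, 5, 8];  Q = [1, 2, 3, 5, 6, 7] / [4, 8, 9]
Final shape: (6, 3).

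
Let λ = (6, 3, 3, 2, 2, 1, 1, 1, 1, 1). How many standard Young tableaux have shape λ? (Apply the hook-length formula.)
# SYT of shape (6, 3, 3, 2, 2, 1, 1, 1, 1, 1) = 177768864

Hook-length formula: f^λ = n! / Π hook(c), product over all cells c of the Young diagram. For λ = (6, 3, 3, 2, 2, 1, 1, 1, 1, 1), n = 21 boxes. Hook lengths by row (left-to-right, top-to-bottom): [15, 9, 6, 3, 2, 1]; [11, 5, 2]; [10, 4, 1]; [8, 2]; [7, 1]; [5]; [4]; [3]; [2]; [1]. Product of hooks = 287400960000. So f^λ = 21! / 287400960000 = 51090942171709440000 / 287400960000 = 177768864.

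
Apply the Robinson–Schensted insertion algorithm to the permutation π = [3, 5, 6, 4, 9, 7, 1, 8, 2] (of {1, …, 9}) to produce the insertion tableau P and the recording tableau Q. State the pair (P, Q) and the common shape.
P = [1, 2, 6, 7, 8] / [3, 4] / [5, 9];  Q = [1, 2, 3, 5, 8] / [4, 6] / [7, 9];  common shape = (5, 2, 2)

Row-insert the values π_1, π_2, … into P one at a time, bumping the leftmost entry strictly greater than the inserted value down to the next row. The recording tableau Q records, in position (i, j), the step at which that cell was added to P.
  Insert 3 (step 1): P = [3];  Q = [1]
  Insert 5 (step 2): P = [3, 5];  Q = [1, 2]
  Insert 6 (step 3): P = [3, 5, 6];  Q = [1, 2, 3]
  Insert 4 (step 4): P = [3, 4, 6] / [5];  Q = [1, 2, 3] / [4]
  Insert 9 (step 5): P = [3, 4, 6, 9] / [5];  Q = [1, 2, 3, 5] / [4]
  Insert 7 (step 6): P = [3, 4, 6, 7] / [5, 9];  Q = [1, 2, 3, 5] / [4, 6]
  Insert 1 (step 7): P = [1, 4, 6, 7] / [3, 9] / [5];  Q = [1, 2, 3, 5] / [4, 6] / [7]
  Insert 8 (step 8): P = [1, 4, 6, 7, 8] / [3, 9] / [5];  Q = [1, 2, 3, 5, 8] / [4, 6] / [7]
  Insert 2 (step 9): P = [1, 2, 6, 7, 8] / [3, 4] / [5, 9];  Q = [1, 2, 3, 5, 8] / [4, 6] / [7, 9]
Final shape: (5, 2, 2).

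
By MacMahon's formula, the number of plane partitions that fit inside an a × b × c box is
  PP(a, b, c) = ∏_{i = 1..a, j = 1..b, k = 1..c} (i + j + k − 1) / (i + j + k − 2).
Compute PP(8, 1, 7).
PP(8, 1, 7) = 6435

Evaluate the triple product over i = 1..8, j = 1..1, k = 1..7. The factors are (2/1) · (3/2) · (4/3) · (5/4) · (6/5) · (7/6) · (8/7) · (3/2) · … (56 factors total). The numerators and denominators telescope so the product is an integer; carrying out the multiplication exactly gives PP(8, 1, 7) = 6435.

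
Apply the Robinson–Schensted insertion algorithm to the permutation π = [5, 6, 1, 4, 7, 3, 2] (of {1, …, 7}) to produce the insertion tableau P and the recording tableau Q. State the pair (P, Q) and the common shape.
P = [1, 2, 7] / [3, 6] / [4] / [5];  Q = [1, 2, 5] / [3, 4] / [6] / [7];  common shape = (3, 2, 1, 1)

Row-insert the values π_1, π_2, … into P one at a time, bumping the leftmost entry strictly greater than the inserted value down to the next row. The recording tableau Q records, in position (i, j), the step at which that cell was added to P.
  Insert 5 (step 1): P = [5];  Q = [1]
  Insert 6 (step 2): P = [5, 6];  Q = [1, 2]
  Insert 1 (step 3): P = [1, 6] / [5];  Q = [1, 2] / [3]
  Insert 4 (step 4): P = [1, 4] / [5, 6];  Q = [1, 2] / [3, 4]
  Insert 7 (step 5): P = [1, 4, 7] / [5, 6];  Q = [1, 2, 5] / [3, 4]
  Insert 3 (step 6): P = [1, 3, 7] / [4, 6] / [5];  Q = [1, 2, 5] / [3, 4] / [6]
  Insert 2 (step 7): P = [1, 2, 7] / [3, 6] / [4] / [5];  Q = [1, 2, 5] / [3, 4] / [6] / [7]
Final shape: (3, 2, 1, 1).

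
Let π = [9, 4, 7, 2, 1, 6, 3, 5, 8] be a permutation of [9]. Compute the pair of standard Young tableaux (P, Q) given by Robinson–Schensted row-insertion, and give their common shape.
P = [1, 3, 5, 8] / [2, 6] / [4, 7] / [9];  Q = [1, 3, 8, 9] / [2, 6] / [4, 7] / [5];  common shape = (4, 2, 2, 1)

Row-insert the values π_1, π_2, … into P one at a time, bumping the leftmost entry strictly greater than the inserted value down to the next row. The recording tableau Q records, in position (i, j), the step at which that cell was added to P.
  Insert 9 (step 1): P = [9];  Q = [1]
  Insert 4 (step 2): P = [4] / [9];  Q = [1] / [2]
  Insert 7 (step 3): P = [4, 7] / [9];  Q = [1, 3] / [2]
  Insert 2 (step 4): P = [2, 7] / [4] / [9];  Q = [1, 3] / [2] / [4]
  Insert 1 (step 5): P = [1, 7] / [2] / [4] / [9];  Q = [1, 3] / [2] / [4] / [5]
  Insert 6 (step 6): P = [1, 6] / [2, 7] / [4] / [9];  Q = [1, 3] / [2, 6] / [4] / [5]
  Insert 3 (step 7): P = [1, 3] / [2, 6] / [4, 7] / [9];  Q = [1, 3] / [2, 6] / [4, 7] / [5]
  Insert 5 (step 8): P = [1, 3, 5] / [2, 6] / [4, 7] / [9];  Q = [1, 3, 8] / [2, 6] / [4, 7] / [5]
  Insert 8 (step 9): P = [1, 3, 5, 8] / [2, 6] / [4, 7] / [9];  Q = [1, 3, 8, 9] / [2, 6] / [4, 7] / [5]
Final shape: (4, 2, 2, 1).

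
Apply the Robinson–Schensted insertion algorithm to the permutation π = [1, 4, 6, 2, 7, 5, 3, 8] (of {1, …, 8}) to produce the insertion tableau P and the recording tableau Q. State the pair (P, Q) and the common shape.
P = [1, 2, 3, 7, 8] / [4, 5] / [6];  Q = [1, 2, 3, 5, 8] / [4, 6] / [7];  common shape = (5, 2, 1)

Row-insert the values π_1, π_2, … into P one at a time, bumping the leftmost entry strictly greater than the inserted value down to the next row. The recording tableau Q records, in position (i, j), the step at which that cell was added to P.
  Insert 1 (step 1): P = [1];  Q = [1]
  Insert 4 (step 2): P = [1, 4];  Q = [1, 2]
  Insert 6 (step 3): P = [1, 4, 6];  Q = [1, 2, 3]
  Insert 2 (step 4): P = [1, 2, 6] / [4];  Q = [1, 2, 3] / [4]
  Insert 7 (step 5): P = [1, 2, 6, 7] / [4];  Q = [1, 2, 3, 5] / [4]
  Insert 5 (step 6): P = [1, 2, 5, 7] / [4, 6];  Q = [1, 2, 3, 5] / [4, 6]
  Insert 3 (step 7): P = [1, 2, 3, 7] / [4, 5] / [6];  Q = [1, 2, 3, 5] / [4, 6] / [7]
  Insert 8 (step 8): P = [1, 2, 3, 7, 8] / [4, 5] / [6];  Q = [1, 2, 3, 5, 8] / [4, 6] / [7]
Final shape: (5, 2, 1).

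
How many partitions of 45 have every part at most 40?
p(45, parts ≤ 40) = 89122

Use the recurrence p(n, m) = p(n, m−1) + p(n−m, m): either the largest part is < m (count p(n, m−1)) or the largest part is exactly m (remove one copy of m, count p(n−m, m)). With p(0, ·) = 1 this gives p(45, parts ≤ 40) = 89122. (By conjugating Young diagrams, this also counts partitions of 45 into at most 40 parts.)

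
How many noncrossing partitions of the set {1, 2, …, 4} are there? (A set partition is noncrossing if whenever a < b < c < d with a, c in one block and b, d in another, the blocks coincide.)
C_4 = 14

These noncrossing partitions are counted by the Catalan number C_n = (1/(n + 1)) · C(2n, n). For n = 4: C_4 = (1/5) · C(8, 4) = 70/5 = 14.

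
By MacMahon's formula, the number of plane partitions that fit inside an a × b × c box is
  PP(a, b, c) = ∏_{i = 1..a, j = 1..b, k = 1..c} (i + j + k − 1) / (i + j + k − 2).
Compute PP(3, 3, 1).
PP(3, 3, 1) = 20

Evaluate the triple product over i = 1..3, j = 1..3, k = 1..1. The factors are (2/1) · (3/2) · (4/3) · (3/2) · (4/3) · (5/4) · (4/3) · (5/4) · … (9 factors total). The numerators and denominators telescope so the product is an integer; carrying out the multiplication exactly gives PP(3, 3, 1) = 20.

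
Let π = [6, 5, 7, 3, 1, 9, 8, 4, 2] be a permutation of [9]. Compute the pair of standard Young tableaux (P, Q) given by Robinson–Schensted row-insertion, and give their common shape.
P = [1, 2, 8] / [3, 4] / [5, 7] / [6, 9];  Q = [1, 3, 6] / [2, 7] / [4, 8] / [5, 9];  common shape = (3, 2, 2, 2)

Row-insert the values π_1, π_2, … into P one at a time, bumping the leftmost entry strictly greater than the inserted value down to the next row. The recording tableau Q records, in position (i, j), the step at which that cell was added to P.
  Insert 6 (step 1): P = [6];  Q = [1]
  Insert 5 (step 2): P = [5] / [6];  Q = [1] / [2]
  Insert 7 (step 3): P = [5, 7] / [6];  Q = [1, 3] / [2]
  Insert 3 (step 4): P = [3, 7] / [5] / [6];  Q = [1, 3] / [2] / [4]
  Insert 1 (step 5): P = [1, 7] / [3] / [5] / [6];  Q = [1, 3] / [2] / [4] / [5]
  Insert 9 (step 6): P = [1, 7, 9] / [3] / [5] / [6];  Q = [1, 3, 6] / [2] / [4] / [5]
  Insert 8 (step 7): P = [1, 7, 8] / [3, 9] / [5] / [6];  Q = [1, 3, 6] / [2, 7] / [4] / [5]
  Insert 4 (step 8): P = [1, 4, 8] / [3, 7] / [5, 9] / [6];  Q = [1, 3, 6] / [2, 7] / [4, 8] / [5]
  Insert 2 (step 9): P = [1, 2, 8] / [3, 4] / [5, 7] / [6, 9];  Q = [1, 3, 6] / [2, 7] / [4, 8] / [5, 9]
Final shape: (3, 2, 2, 2).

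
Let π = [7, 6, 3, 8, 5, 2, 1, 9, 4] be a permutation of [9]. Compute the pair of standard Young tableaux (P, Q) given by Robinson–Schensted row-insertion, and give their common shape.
P = [1, 4, 9] / [2, 5] / [3, 8] / [6] / [7];  Q = [1, 4, 8] / [2, 5] / [3, 9] / [6] / [7];  common shape = (3, 2, 2, 1, 1)

Row-insert the values π_1, π_2, … into P one at a time, bumping the leftmost entry strictly greater than the inserted value down to the next row. The recording tableau Q records, in position (i, j), the step at which that cell was added to P.
  Insert 7 (step 1): P = [7];  Q = [1]
  Insert 6 (step 2): P = [6] / [7];  Q = [1] / [2]
  Insert 3 (step 3): P = [3] / [6] / [7];  Q = [1] / [2] / [3]
  Insert 8 (step 4): P = [3, 8] / [6] / [7];  Q = [1, 4] / [2] / [3]
  Insert 5 (step 5): P = [3, 5] / [6, 8] / [7];  Q = [1, 4] / [2, 5] / [3]
  Insert 2 (step 6): P = [2, 5] / [3, 8] / [6] / [7];  Q = [1, 4] / [2, 5] / [3] / [6]
  Insert 1 (step 7): P = [1, 5] / [2, 8] / [3] / [6] / [7];  Q = [1, 4] / [2, 5] / [3] / [6] / [7]
  Insert 9 (step 8): P = [1, 5, 9] / [2, 8] / [3] / [6] / [7];  Q = [1, 4, 8] / [2, 5] / [3] / [6] / [7]
  Insert 4 (step 9): P = [1, 4, 9] / [2, 5] / [3, 8] / [6] / [7];  Q = [1, 4, 8] / [2, 5] / [3, 9] / [6] / [7]
Final shape: (3, 2, 2, 1, 1).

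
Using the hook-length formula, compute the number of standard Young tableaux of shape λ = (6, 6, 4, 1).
# SYT of shape (6, 6, 4, 1) = 544544

Hook-length formula: f^λ = n! / Π hook(c), product over all cells c of the Young diagram. For λ = (6, 6, 4, 1), n = 17 boxes. Hook lengths by row (left-to-right, top-to-bottom): [9, 7, 6, 5, 3, 2]; [8, 6, 5, 4, 2, 1]; [5, 3, 2, 1]; [1]. Product of hooks = 653184000. So f^λ = 17! / 653184000 = 355687428096000 / 653184000 = 544544.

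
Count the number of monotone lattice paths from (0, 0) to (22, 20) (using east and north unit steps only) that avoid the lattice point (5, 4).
Number of paths = 366774415560

Total paths from (0, 0) to (22, 20): C(42, 22) = 513791607420. Paths through (5, 4): (paths (0, 0) → (5, 4)) × (paths (5, 4) → (22, 20)) = C(9, 5) · C(33, 17) = 126 · 1166803110 = 147017191860. Avoidance count = 513791607420 − 147017191860 = 366774415560.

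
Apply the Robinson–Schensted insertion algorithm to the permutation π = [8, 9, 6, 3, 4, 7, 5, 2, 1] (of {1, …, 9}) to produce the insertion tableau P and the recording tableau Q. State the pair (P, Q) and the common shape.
P = [1, 4, 5] / [2, 7] / [3, 9] / [6] / [8];  Q = [1, 2, 6] / [3, 5] / [4, 7] / [8] / [9];  common shape = (3, 2, 2, 1, 1)

Row-insert the values π_1, π_2, … into P one at a time, bumping the leftmost entry strictly greater than the inserted value down to the next row. The recording tableau Q records, in position (i, j), the step at which that cell was added to P.
  Insert 8 (step 1): P = [8];  Q = [1]
  Insert 9 (step 2): P = [8, 9];  Q = [1, 2]
  Insert 6 (step 3): P = [6, 9] / [8];  Q = [1, 2] / [3]
  Insert 3 (step 4): P = [3, 9] / [6] / [8];  Q = [1, 2] / [3] / [4]
  Insert 4 (step 5): P = [3, 4] / [6, 9] / [8];  Q = [1, 2] / [3, 5] / [4]
  Insert 7 (step 6): P = [3, 4, 7] / [6, 9] / [8];  Q = [1, 2, 6] / [3, 5] / [4]
  Insert 5 (step 7): P = [3, 4, 5] / [6, 7] / [8, 9];  Q = [1, 2, 6] / [3, 5] / [4, 7]
  Insert 2 (step 8): P = [2, 4, 5] / [3, 7] / [6, 9] / [8];  Q = [1, 2, 6] / [3, 5] / [4, 7] / [8]
  Insert 1 (step 9): P = [1, 4, 5] / [2, 7] / [3, 9] / [6] / [8];  Q = [1, 2, 6] / [3, 5] / [4, 7] / [8] / [9]
Final shape: (3, 2, 2, 1, 1).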